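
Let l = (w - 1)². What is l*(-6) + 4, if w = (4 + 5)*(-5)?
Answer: -12692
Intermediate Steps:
w = -45 (w = 9*(-5) = -45)
l = 2116 (l = (-45 - 1)² = (-46)² = 2116)
l*(-6) + 4 = 2116*(-6) + 4 = -12696 + 4 = -12692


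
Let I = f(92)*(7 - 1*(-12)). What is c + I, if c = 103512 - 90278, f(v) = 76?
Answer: 14678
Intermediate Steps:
I = 1444 (I = 76*(7 - 1*(-12)) = 76*(7 + 12) = 76*19 = 1444)
c = 13234
c + I = 13234 + 1444 = 14678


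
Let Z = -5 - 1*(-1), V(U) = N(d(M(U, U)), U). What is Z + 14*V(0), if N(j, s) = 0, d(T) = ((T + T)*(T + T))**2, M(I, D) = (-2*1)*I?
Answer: -4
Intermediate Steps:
M(I, D) = -2*I
d(T) = 16*T**4 (d(T) = ((2*T)*(2*T))**2 = (4*T**2)**2 = 16*T**4)
V(U) = 0
Z = -4 (Z = -5 + 1 = -4)
Z + 14*V(0) = -4 + 14*0 = -4 + 0 = -4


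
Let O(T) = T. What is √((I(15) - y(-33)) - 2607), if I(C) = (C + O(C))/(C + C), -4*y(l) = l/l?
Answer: I*√10423/2 ≈ 51.047*I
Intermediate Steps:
y(l) = -¼ (y(l) = -l/(4*l) = -¼*1 = -¼)
I(C) = 1 (I(C) = (C + C)/(C + C) = (2*C)/((2*C)) = (2*C)*(1/(2*C)) = 1)
√((I(15) - y(-33)) - 2607) = √((1 - 1*(-¼)) - 2607) = √((1 + ¼) - 2607) = √(5/4 - 2607) = √(-10423/4) = I*√10423/2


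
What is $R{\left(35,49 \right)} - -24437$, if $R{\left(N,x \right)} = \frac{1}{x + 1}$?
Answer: $\frac{1221851}{50} \approx 24437.0$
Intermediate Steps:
$R{\left(N,x \right)} = \frac{1}{1 + x}$
$R{\left(35,49 \right)} - -24437 = \frac{1}{1 + 49} - -24437 = \frac{1}{50} + 24437 = \frac{1221851}{50}$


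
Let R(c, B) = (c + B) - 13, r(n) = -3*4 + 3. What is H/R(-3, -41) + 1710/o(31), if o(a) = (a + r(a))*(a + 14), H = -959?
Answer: 11632/627 ≈ 18.552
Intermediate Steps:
r(n) = -9 (r(n) = -12 + 3 = -9)
R(c, B) = -13 + B + c (R(c, B) = (B + c) - 13 = -13 + B + c)
o(a) = (-9 + a)*(14 + a) (o(a) = (a - 9)*(a + 14) = (-9 + a)*(14 + a))
H/R(-3, -41) + 1710/o(31) = -959/(-13 - 41 - 3) + 1710/(-126 + 31**2 + 5*31) = -959/(-57) + 1710/(-126 + 961 + 155) = -959*(-1/57) + 1710/990 = 959/57 + 1710*(1/990) = 959/57 + 19/11 = 11632/627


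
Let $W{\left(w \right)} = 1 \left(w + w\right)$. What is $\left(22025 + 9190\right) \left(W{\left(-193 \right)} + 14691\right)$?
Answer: $446530575$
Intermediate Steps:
$W{\left(w \right)} = 2 w$ ($W{\left(w \right)} = 1 \cdot 2 w = 2 w$)
$\left(22025 + 9190\right) \left(W{\left(-193 \right)} + 14691\right) = \left(22025 + 9190\right) \left(2 \left(-193\right) + 14691\right) = 31215 \left(-386 + 14691\right) = 31215 \cdot 14305 = 446530575$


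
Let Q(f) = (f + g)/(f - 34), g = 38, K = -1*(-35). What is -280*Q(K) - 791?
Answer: -21231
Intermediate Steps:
K = 35
Q(f) = (38 + f)/(-34 + f) (Q(f) = (f + 38)/(f - 34) = (38 + f)/(-34 + f))
-280*Q(K) - 791 = -280*(38 + 35)/(-34 + 35) - 791 = -280*73/1 - 791 = -280*73 - 791 = -20440 - 791 = -21231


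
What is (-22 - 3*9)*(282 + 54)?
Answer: -16464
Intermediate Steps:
(-22 - 3*9)*(282 + 54) = (-22 - 27)*336 = -49*336 = -16464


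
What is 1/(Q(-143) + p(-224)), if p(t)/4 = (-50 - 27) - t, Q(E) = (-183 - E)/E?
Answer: 143/84124 ≈ 0.0016999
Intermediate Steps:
Q(E) = (-183 - E)/E
p(t) = -308 - 4*t (p(t) = 4*((-50 - 27) - t) = 4*(-77 - t) = -308 - 4*t)
1/(Q(-143) + p(-224)) = 1/((-183 - 1*(-143))/(-143) + (-308 - 4*(-224))) = 1/(-(-183 + 143)/143 + (-308 + 896)) = 1/(-1/143*(-40) + 588) = 1/(40/143 + 588) = 1/(84124/143) = 143/84124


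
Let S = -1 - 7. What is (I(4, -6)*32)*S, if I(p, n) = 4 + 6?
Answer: -2560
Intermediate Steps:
I(p, n) = 10
S = -8
(I(4, -6)*32)*S = (10*32)*(-8) = 320*(-8) = -2560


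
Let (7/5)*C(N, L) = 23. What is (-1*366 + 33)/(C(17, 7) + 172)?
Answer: -2331/1319 ≈ -1.7672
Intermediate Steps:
C(N, L) = 115/7 (C(N, L) = (5/7)*23 = 115/7)
(-1*366 + 33)/(C(17, 7) + 172) = (-1*366 + 33)/(115/7 + 172) = (-366 + 33)/(1319/7) = -333*7/1319 = -2331/1319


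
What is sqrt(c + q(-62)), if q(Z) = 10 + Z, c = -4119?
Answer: I*sqrt(4171) ≈ 64.583*I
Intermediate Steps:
sqrt(c + q(-62)) = sqrt(-4119 + (10 - 62)) = sqrt(-4119 - 52) = sqrt(-4171) = I*sqrt(4171)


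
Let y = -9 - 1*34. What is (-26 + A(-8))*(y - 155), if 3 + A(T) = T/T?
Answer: 5544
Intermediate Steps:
A(T) = -2 (A(T) = -3 + T/T = -3 + 1 = -2)
y = -43 (y = -9 - 34 = -43)
(-26 + A(-8))*(y - 155) = (-26 - 2)*(-43 - 155) = -28*(-198) = 5544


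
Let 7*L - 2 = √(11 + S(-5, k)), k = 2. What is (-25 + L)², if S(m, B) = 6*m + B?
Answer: (173 - I*√17)²/49 ≈ 610.45 - 29.114*I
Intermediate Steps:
S(m, B) = B + 6*m
L = 2/7 + I*√17/7 (L = 2/7 + √(11 + (2 + 6*(-5)))/7 = 2/7 + √(11 + (2 - 30))/7 = 2/7 + √(11 - 28)/7 = 2/7 + √(-17)/7 = 2/7 + (I*√17)/7 = 2/7 + I*√17/7 ≈ 0.28571 + 0.58902*I)
(-25 + L)² = (-25 + (2/7 + I*√17/7))² = (-173/7 + I*√17/7)²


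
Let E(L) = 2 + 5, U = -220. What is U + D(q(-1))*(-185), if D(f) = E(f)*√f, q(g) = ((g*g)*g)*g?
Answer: -1515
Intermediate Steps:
E(L) = 7
q(g) = g⁴ (q(g) = (g²*g)*g = g³*g = g⁴)
D(f) = 7*√f
U + D(q(-1))*(-185) = -220 + (7*√((-1)⁴))*(-185) = -220 + (7*√1)*(-185) = -220 + (7*1)*(-185) = -220 + 7*(-185) = -220 - 1295 = -1515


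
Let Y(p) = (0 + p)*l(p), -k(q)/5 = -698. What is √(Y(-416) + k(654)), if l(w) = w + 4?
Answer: √174882 ≈ 418.19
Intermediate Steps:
l(w) = 4 + w
k(q) = 3490 (k(q) = -5*(-698) = 3490)
Y(p) = p*(4 + p) (Y(p) = (0 + p)*(4 + p) = p*(4 + p))
√(Y(-416) + k(654)) = √(-416*(4 - 416) + 3490) = √(-416*(-412) + 3490) = √(171392 + 3490) = √174882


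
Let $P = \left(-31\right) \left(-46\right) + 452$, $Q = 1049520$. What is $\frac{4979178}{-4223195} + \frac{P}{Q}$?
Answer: $- \frac{34785438229}{29548850776} \approx -1.1772$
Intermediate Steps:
$P = 1878$ ($P = 1426 + 452 = 1878$)
$\frac{4979178}{-4223195} + \frac{P}{Q} = \frac{4979178}{-4223195} + \frac{1878}{1049520} = 4979178 \left(- \frac{1}{4223195}\right) + 1878 \cdot \frac{1}{1049520} = - \frac{4979178}{4223195} + \frac{313}{174920} = - \frac{34785438229}{29548850776}$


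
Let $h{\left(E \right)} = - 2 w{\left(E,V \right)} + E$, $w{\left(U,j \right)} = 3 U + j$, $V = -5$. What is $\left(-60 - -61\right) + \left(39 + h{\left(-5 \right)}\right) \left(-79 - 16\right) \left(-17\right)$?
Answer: $119511$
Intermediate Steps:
$w{\left(U,j \right)} = j + 3 U$
$h{\left(E \right)} = 10 - 5 E$ ($h{\left(E \right)} = - 2 \left(-5 + 3 E\right) + E = \left(10 - 6 E\right) + E = 10 - 5 E$)
$\left(-60 - -61\right) + \left(39 + h{\left(-5 \right)}\right) \left(-79 - 16\right) \left(-17\right) = \left(-60 - -61\right) + \left(39 + \left(10 - -25\right)\right) \left(-79 - 16\right) \left(-17\right) = \left(-60 + 61\right) + \left(39 + \left(10 + 25\right)\right) \left(-95\right) \left(-17\right) = 1 + \left(39 + 35\right) \left(-95\right) \left(-17\right) = 1 + 74 \left(-95\right) \left(-17\right) = 1 - -119510 = 1 + 119510 = 119511$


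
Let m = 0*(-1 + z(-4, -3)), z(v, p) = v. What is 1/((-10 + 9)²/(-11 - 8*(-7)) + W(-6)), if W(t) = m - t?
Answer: 45/271 ≈ 0.16605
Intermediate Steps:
m = 0 (m = 0*(-1 - 4) = 0*(-5) = 0)
W(t) = -t (W(t) = 0 - t = -t)
1/((-10 + 9)²/(-11 - 8*(-7)) + W(-6)) = 1/((-10 + 9)²/(-11 - 8*(-7)) - 1*(-6)) = 1/((-1)²/(-11 + 56) + 6) = 1/(1/45 + 6) = 1/(271/45) = 45/271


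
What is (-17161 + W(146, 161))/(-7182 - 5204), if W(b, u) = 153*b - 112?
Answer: -5065/12386 ≈ -0.40893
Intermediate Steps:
W(b, u) = -112 + 153*b
(-17161 + W(146, 161))/(-7182 - 5204) = (-17161 + (-112 + 153*146))/(-7182 - 5204) = (-17161 + (-112 + 22338))/(-12386) = (-17161 + 22226)*(-1/12386) = 5065*(-1/12386) = -5065/12386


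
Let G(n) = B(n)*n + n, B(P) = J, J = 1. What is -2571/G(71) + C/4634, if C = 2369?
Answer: -2894404/164507 ≈ -17.594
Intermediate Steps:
B(P) = 1
G(n) = 2*n (G(n) = 1*n + n = n + n = 2*n)
-2571/G(71) + C/4634 = -2571/(2*71) + 2369/4634 = -2571/142 + 2369*(1/4634) = -2571*1/142 + 2369/4634 = -2571/142 + 2369/4634 = -2894404/164507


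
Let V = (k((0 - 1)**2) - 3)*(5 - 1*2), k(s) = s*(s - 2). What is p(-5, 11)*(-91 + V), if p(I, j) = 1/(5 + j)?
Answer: -103/16 ≈ -6.4375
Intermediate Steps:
k(s) = s*(-2 + s)
V = -12 (V = ((0 - 1)**2*(-2 + (0 - 1)**2) - 3)*(5 - 1*2) = ((-1)**2*(-2 + (-1)**2) - 3)*(5 - 2) = (1*(-2 + 1) - 3)*3 = (1*(-1) - 3)*3 = (-1 - 3)*3 = -4*3 = -12)
p(-5, 11)*(-91 + V) = (-91 - 12)/(5 + 11) = -103/16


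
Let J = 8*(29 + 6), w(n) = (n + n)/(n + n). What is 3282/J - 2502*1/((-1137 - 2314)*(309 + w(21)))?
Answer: 25084407/2139620 ≈ 11.724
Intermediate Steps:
w(n) = 1 (w(n) = (2*n)/((2*n)) = (2*n)*(1/(2*n)) = 1)
J = 280 (J = 8*35 = 280)
3282/J - 2502*1/((-1137 - 2314)*(309 + w(21))) = 3282/280 - 2502*1/((-1137 - 2314)*(309 + 1)) = 3282*(1/280) - 2502/((-3451*310)) = 1641/140 - 2502/(-1069810) = 1641/140 - 2502*(-1/1069810) = 1641/140 + 1251/534905 = 25084407/2139620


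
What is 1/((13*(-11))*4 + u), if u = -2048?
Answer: -1/2620 ≈ -0.00038168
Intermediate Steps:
1/((13*(-11))*4 + u) = 1/((13*(-11))*4 - 2048) = 1/(-143*4 - 2048) = 1/(-572 - 2048) = 1/(-2620) = -1/2620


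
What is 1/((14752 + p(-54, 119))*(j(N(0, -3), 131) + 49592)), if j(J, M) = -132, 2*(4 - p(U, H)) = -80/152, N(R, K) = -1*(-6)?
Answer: 19/13867050740 ≈ 1.3702e-9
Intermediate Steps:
N(R, K) = 6
p(U, H) = 81/19 (p(U, H) = 4 - (-40)/152 = 4 - ½*(-10/19) = 4 + 5/19 = 81/19)
1/((14752 + p(-54, 119))*(j(N(0, -3), 131) + 49592)) = 1/((14752 + 81/19)*(-132 + 49592)) = 1/((280369/19)*49460) = 1/(13867050740/19) = 19/13867050740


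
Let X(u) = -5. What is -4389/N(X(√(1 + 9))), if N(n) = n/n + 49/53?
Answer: -77539/34 ≈ -2280.6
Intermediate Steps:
N(n) = 102/53 (N(n) = 1 + 49*(1/53) = 1 + 49/53 = 102/53)
-4389/N(X(√(1 + 9))) = -4389/102/53 = -4389*53/102 = -77539/34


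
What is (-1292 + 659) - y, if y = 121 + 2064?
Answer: -2818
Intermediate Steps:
y = 2185
(-1292 + 659) - y = (-1292 + 659) - 1*2185 = -633 - 2185 = -2818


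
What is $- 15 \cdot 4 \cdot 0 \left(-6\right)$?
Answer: $0$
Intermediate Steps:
$- 15 \cdot 4 \cdot 0 \left(-6\right) = \left(-15\right) 0 \left(-6\right) = 0 \left(-6\right) = 0$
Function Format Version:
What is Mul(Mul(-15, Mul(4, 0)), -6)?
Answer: 0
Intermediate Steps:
Mul(Mul(-15, Mul(4, 0)), -6) = Mul(Mul(-15, 0), -6) = Mul(0, -6) = 0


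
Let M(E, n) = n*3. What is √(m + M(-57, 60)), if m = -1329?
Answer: I*√1149 ≈ 33.897*I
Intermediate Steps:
M(E, n) = 3*n
√(m + M(-57, 60)) = √(-1329 + 3*60) = √(-1329 + 180) = √(-1149) = I*√1149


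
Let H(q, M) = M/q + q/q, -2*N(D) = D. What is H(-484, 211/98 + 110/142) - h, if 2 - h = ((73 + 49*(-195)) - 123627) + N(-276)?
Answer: -447806101555/3367672 ≈ -1.3297e+5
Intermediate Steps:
N(D) = -D/2
H(q, M) = 1 + M/q (H(q, M) = M/q + 1 = 1 + M/q)
h = 132973 (h = 2 - (((73 + 49*(-195)) - 123627) - 1/2*(-276)) = 2 - (((73 - 9555) - 123627) + 138) = 2 - ((-9482 - 123627) + 138) = 2 - (-133109 + 138) = 2 - 1*(-132971) = 2 + 132971 = 132973)
H(-484, 211/98 + 110/142) - h = ((211/98 + 110/142) - 484)/(-484) - 1*132973 = -((211*(1/98) + 110*(1/142)) - 484)/484 - 132973 = -((211/98 + 55/71) - 484)/484 - 132973 = -(20371/6958 - 484)/484 - 132973 = -1/484*(-3347301/6958) - 132973 = 3347301/3367672 - 132973 = -447806101555/3367672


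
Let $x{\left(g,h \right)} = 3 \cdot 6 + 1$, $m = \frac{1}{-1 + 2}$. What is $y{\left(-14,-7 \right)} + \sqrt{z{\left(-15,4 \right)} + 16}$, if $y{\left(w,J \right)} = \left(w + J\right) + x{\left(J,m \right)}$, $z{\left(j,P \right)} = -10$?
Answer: $-2 + \sqrt{6} \approx 0.44949$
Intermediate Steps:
$m = 1$ ($m = 1^{-1} = 1$)
$x{\left(g,h \right)} = 19$ ($x{\left(g,h \right)} = 18 + 1 = 19$)
$y{\left(w,J \right)} = 19 + J + w$ ($y{\left(w,J \right)} = \left(w + J\right) + 19 = \left(J + w\right) + 19 = 19 + J + w$)
$y{\left(-14,-7 \right)} + \sqrt{z{\left(-15,4 \right)} + 16} = \left(19 - 7 - 14\right) + \sqrt{-10 + 16} = -2 + \sqrt{6}$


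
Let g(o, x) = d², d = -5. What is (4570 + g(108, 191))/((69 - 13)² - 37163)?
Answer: -4595/34027 ≈ -0.13504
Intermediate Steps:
g(o, x) = 25 (g(o, x) = (-5)² = 25)
(4570 + g(108, 191))/((69 - 13)² - 37163) = (4570 + 25)/((69 - 13)² - 37163) = 4595/(56² - 37163) = 4595/(3136 - 37163) = 4595/(-34027) = 4595*(-1/34027) = -4595/34027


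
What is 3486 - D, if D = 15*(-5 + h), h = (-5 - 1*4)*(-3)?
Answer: 3156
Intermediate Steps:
h = 27 (h = (-5 - 4)*(-3) = -9*(-3) = 27)
D = 330 (D = 15*(-5 + 27) = 15*22 = 330)
3486 - D = 3486 - 1*330 = 3486 - 330 = 3156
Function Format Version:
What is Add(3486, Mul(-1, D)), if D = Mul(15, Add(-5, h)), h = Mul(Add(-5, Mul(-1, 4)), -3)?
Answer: 3156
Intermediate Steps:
h = 27 (h = Mul(Add(-5, -4), -3) = Mul(-9, -3) = 27)
D = 330 (D = Mul(15, Add(-5, 27)) = Mul(15, 22) = 330)
Add(3486, Mul(-1, D)) = Add(3486, Mul(-1, 330)) = Add(3486, -330) = 3156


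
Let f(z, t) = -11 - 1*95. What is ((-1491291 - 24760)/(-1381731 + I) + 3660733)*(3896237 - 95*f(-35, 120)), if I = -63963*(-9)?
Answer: 11526678354847973641/806064 ≈ 1.4300e+13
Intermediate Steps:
f(z, t) = -106 (f(z, t) = -11 - 95 = -106)
I = 575667
((-1491291 - 24760)/(-1381731 + I) + 3660733)*(3896237 - 95*f(-35, 120)) = ((-1491291 - 24760)/(-1381731 + 575667) + 3660733)*(3896237 - 95*(-106)) = (-1516051/(-806064) + 3660733)*(3896237 + 10070) = (-1516051*(-1/806064) + 3660733)*3906307 = (1516051/806064 + 3660733)*3906307 = (2950786600963/806064)*3906307 = 11526678354847973641/806064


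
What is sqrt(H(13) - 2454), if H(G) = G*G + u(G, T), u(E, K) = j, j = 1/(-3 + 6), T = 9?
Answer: I*sqrt(20562)/3 ≈ 47.798*I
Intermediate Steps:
j = 1/3 ≈ 0.33333
u(E, K) = 1/3
H(G) = 1/3 + G**2 (H(G) = G*G + 1/3 = G**2 + 1/3 = 1/3 + G**2)
sqrt(H(13) - 2454) = sqrt((1/3 + 13**2) - 2454) = sqrt((1/3 + 169) - 2454) = sqrt(508/3 - 2454) = sqrt(-6854/3) = I*sqrt(20562)/3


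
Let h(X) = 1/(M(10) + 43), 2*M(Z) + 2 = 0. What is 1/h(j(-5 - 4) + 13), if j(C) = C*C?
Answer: 42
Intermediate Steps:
j(C) = C²
M(Z) = -1 (M(Z) = -1 + (½)*0 = -1 + 0 = -1)
h(X) = 1/42 (h(X) = 1/(-1 + 43) = 1/42)
1/h(j(-5 - 4) + 13) = 1/(1/42) = 42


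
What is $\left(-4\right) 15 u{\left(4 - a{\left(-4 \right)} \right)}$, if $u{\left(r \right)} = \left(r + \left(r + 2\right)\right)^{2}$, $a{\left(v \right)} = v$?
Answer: $-19440$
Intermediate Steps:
$u{\left(r \right)} = \left(2 + 2 r\right)^{2}$ ($u{\left(r \right)} = \left(r + \left(2 + r\right)\right)^{2} = \left(2 + 2 r\right)^{2}$)
$\left(-4\right) 15 u{\left(4 - a{\left(-4 \right)} \right)} = \left(-4\right) 15 \cdot 4 \left(1 + \left(4 - -4\right)\right)^{2} = - 60 \cdot 4 \left(1 + \left(4 + 4\right)\right)^{2} = - 60 \cdot 4 \left(1 + 8\right)^{2} = - 60 \cdot 4 \cdot 9^{2} = - 60 \cdot 4 \cdot 81 = \left(-60\right) 324 = -19440$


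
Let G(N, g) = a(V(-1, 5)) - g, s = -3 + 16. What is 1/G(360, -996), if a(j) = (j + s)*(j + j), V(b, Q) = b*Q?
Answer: 1/916 ≈ 0.0010917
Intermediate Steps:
V(b, Q) = Q*b
s = 13
a(j) = 2*j*(13 + j) (a(j) = (j + 13)*(j + j) = (13 + j)*(2*j) = 2*j*(13 + j))
G(N, g) = -80 - g (G(N, g) = 2*(5*(-1))*(13 + 5*(-1)) - g = 2*(-5)*(13 - 5) - g = 2*(-5)*8 - g = -80 - g)
1/G(360, -996) = 1/(-80 - 1*(-996)) = 1/(-80 + 996) = 1/916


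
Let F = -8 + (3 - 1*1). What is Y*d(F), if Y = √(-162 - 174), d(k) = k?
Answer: -24*I*√21 ≈ -109.98*I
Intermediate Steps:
F = -6 (F = -8 + (3 - 1) = -8 + 2 = -6)
Y = 4*I*√21 (Y = √(-336) = 4*I*√21 ≈ 18.33*I)
Y*d(F) = (4*I*√21)*(-6) = -24*I*√21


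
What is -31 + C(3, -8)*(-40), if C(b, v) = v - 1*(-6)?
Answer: 49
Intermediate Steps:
C(b, v) = 6 + v (C(b, v) = v + 6 = 6 + v)
-31 + C(3, -8)*(-40) = -31 + (6 - 8)*(-40) = -31 - 2*(-40) = -31 + 80 = 49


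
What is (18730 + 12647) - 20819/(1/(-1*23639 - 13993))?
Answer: 783491985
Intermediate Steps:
(18730 + 12647) - 20819/(1/(-1*23639 - 13993)) = 31377 - 20819/(1/(-23639 - 13993)) = 31377 - 20819/(1/(-37632)) = 31377 - 20819/(-1/37632) = 31377 - 20819*(-37632) = 31377 + 783460608 = 783491985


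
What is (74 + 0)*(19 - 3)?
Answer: 1184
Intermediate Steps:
(74 + 0)*(19 - 3) = 74*16 = 1184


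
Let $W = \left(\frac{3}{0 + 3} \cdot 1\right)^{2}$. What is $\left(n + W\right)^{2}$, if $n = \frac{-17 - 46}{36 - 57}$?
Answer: $16$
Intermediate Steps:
$n = 3$ ($n = - \frac{63}{-21} = \left(-63\right) \left(- \frac{1}{21}\right) = 3$)
$W = 1$ ($W = \left(\frac{3}{3} \cdot 1\right)^{2} = \left(3 \cdot \frac{1}{3} \cdot 1\right)^{2} = \left(1 \cdot 1\right)^{2} = 1^{2} = 1$)
$\left(n + W\right)^{2} = \left(3 + 1\right)^{2} = 4^{2} = 16$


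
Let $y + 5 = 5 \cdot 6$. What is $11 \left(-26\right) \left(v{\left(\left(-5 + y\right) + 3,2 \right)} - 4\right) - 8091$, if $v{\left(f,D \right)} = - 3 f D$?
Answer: $32521$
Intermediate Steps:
$y = 25$ ($y = -5 + 5 \cdot 6 = -5 + 30 = 25$)
$v{\left(f,D \right)} = - 3 D f$
$11 \left(-26\right) \left(v{\left(\left(-5 + y\right) + 3,2 \right)} - 4\right) - 8091 = 11 \left(-26\right) \left(\left(-3\right) 2 \left(\left(-5 + 25\right) + 3\right) - 4\right) - 8091 = - 286 \left(\left(-3\right) 2 \left(20 + 3\right) - 4\right) - 8091 = - 286 \left(\left(-3\right) 2 \cdot 23 - 4\right) - 8091 = - 286 \left(-138 - 4\right) - 8091 = \left(-286\right) \left(-142\right) - 8091 = 40612 - 8091 = 32521$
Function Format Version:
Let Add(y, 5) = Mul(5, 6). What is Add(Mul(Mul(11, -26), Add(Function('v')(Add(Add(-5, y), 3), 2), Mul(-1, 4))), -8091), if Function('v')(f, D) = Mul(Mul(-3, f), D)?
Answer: 32521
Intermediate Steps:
y = 25 (y = Add(-5, Mul(5, 6)) = Add(-5, 30) = 25)
Function('v')(f, D) = Mul(-3, D, f)
Add(Mul(Mul(11, -26), Add(Function('v')(Add(Add(-5, y), 3), 2), Mul(-1, 4))), -8091) = Add(Mul(Mul(11, -26), Add(Mul(-3, 2, Add(Add(-5, 25), 3)), Mul(-1, 4))), -8091) = Add(Mul(-286, Add(Mul(-3, 2, Add(20, 3)), -4)), -8091) = Add(Mul(-286, Add(Mul(-3, 2, 23), -4)), -8091) = Add(Mul(-286, Add(-138, -4)), -8091) = Add(Mul(-286, -142), -8091) = Add(40612, -8091) = 32521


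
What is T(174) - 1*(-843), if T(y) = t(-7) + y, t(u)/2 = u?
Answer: 1003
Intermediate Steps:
t(u) = 2*u
T(y) = -14 + y (T(y) = 2*(-7) + y = -14 + y)
T(174) - 1*(-843) = (-14 + 174) - 1*(-843) = 160 + 843 = 1003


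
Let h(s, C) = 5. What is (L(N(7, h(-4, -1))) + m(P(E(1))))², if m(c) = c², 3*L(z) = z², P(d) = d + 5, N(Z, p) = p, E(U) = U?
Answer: 17689/9 ≈ 1965.4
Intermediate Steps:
P(d) = 5 + d
L(z) = z²/3
(L(N(7, h(-4, -1))) + m(P(E(1))))² = ((⅓)*5² + (5 + 1)²)² = ((⅓)*25 + 6²)² = (25/3 + 36)² = (133/3)² = 17689/9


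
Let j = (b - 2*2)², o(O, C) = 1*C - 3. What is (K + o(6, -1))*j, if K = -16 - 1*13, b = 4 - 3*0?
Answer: 0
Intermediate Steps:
o(O, C) = -3 + C (o(O, C) = C - 3 = -3 + C)
b = 4 (b = 4 + 0 = 4)
K = -29 (K = -16 - 13 = -29)
j = 0 (j = (4 - 2*2)² = (4 - 4)² = 0² = 0)
(K + o(6, -1))*j = (-29 + (-3 - 1))*0 = (-29 - 4)*0 = -33*0 = 0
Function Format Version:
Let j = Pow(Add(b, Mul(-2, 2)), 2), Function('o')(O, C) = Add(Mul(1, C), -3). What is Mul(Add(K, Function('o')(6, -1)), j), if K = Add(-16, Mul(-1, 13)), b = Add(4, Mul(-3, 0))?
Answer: 0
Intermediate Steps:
Function('o')(O, C) = Add(-3, C) (Function('o')(O, C) = Add(C, -3) = Add(-3, C))
b = 4 (b = Add(4, 0) = 4)
K = -29 (K = Add(-16, -13) = -29)
j = 0 (j = Pow(Add(4, Mul(-2, 2)), 2) = Pow(Add(4, -4), 2) = Pow(0, 2) = 0)
Mul(Add(K, Function('o')(6, -1)), j) = Mul(Add(-29, Add(-3, -1)), 0) = Mul(Add(-29, -4), 0) = Mul(-33, 0) = 0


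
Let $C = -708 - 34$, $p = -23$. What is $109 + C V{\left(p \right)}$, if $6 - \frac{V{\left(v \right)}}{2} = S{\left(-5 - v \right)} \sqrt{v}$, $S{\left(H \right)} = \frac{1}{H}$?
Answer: $-8795 + \frac{742 i \sqrt{23}}{9} \approx -8795.0 + 395.39 i$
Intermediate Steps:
$V{\left(v \right)} = 12 - \frac{2 \sqrt{v}}{-5 - v}$ ($V{\left(v \right)} = 12 - 2 \frac{\sqrt{v}}{-5 - v} = 12 - \frac{2 \sqrt{v}}{-5 - v}$)
$C = -742$ ($C = -708 - 34 = -742$)
$109 + C V{\left(p \right)} = 109 - 742 \frac{2 \left(30 + \sqrt{-23} + 6 \left(-23\right)\right)}{5 - 23} = 109 - 742 \frac{2 \left(30 + i \sqrt{23} - 138\right)}{-18} = 109 - 742 \cdot 2 \left(- \frac{1}{18}\right) \left(-108 + i \sqrt{23}\right) = 109 - 742 \left(12 - \frac{i \sqrt{23}}{9}\right) = 109 - \left(8904 - \frac{742 i \sqrt{23}}{9}\right) = -8795 + \frac{742 i \sqrt{23}}{9}$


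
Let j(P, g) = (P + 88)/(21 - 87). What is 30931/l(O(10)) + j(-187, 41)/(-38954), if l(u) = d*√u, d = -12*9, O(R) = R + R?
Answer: -3/77908 - 30931*√5/1080 ≈ -64.041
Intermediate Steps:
O(R) = 2*R
d = -108
j(P, g) = -4/3 - P/66 (j(P, g) = (88 + P)/(-66) = (88 + P)*(-1/66) = -4/3 - P/66)
l(u) = -108*√u
30931/l(O(10)) + j(-187, 41)/(-38954) = 30931/((-108*2*√5)) + (-4/3 - 1/66*(-187))/(-38954) = 30931/((-216*√5)) + (-4/3 + 17/6)*(-1/38954) = 30931/((-216*√5)) + (3/2)*(-1/38954) = 30931/((-216*√5)) - 3/77908 = 30931*(-√5/1080) - 3/77908 = -30931*√5/1080 - 3/77908 = -3/77908 - 30931*√5/1080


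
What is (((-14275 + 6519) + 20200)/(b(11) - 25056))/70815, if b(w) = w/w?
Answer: -4148/591423275 ≈ -7.0136e-6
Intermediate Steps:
b(w) = 1
(((-14275 + 6519) + 20200)/(b(11) - 25056))/70815 = (((-14275 + 6519) + 20200)/(1 - 25056))/70815 = ((-7756 + 20200)/(-25055))*(1/70815) = (12444*(-1/25055))*(1/70815) = -12444/25055*1/70815 = -4148/591423275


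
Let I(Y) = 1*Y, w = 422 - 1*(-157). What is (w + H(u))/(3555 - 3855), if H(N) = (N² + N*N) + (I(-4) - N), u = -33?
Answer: -1393/150 ≈ -9.2867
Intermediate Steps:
w = 579 (w = 422 + 157 = 579)
I(Y) = Y
H(N) = -4 - N + 2*N² (H(N) = (N² + N*N) + (-4 - N) = (N² + N²) + (-4 - N) = 2*N² + (-4 - N) = -4 - N + 2*N²)
(w + H(u))/(3555 - 3855) = (579 + (-4 - 1*(-33) + 2*(-33)²))/(3555 - 3855) = (579 + (-4 + 33 + 2*1089))/(-300) = (579 + (-4 + 33 + 2178))*(-1/300) = (579 + 2207)*(-1/300) = 2786*(-1/300) = -1393/150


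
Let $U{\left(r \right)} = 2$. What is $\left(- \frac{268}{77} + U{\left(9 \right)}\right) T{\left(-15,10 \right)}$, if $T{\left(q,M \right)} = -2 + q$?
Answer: $\frac{1938}{77} \approx 25.169$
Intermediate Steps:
$\left(- \frac{268}{77} + U{\left(9 \right)}\right) T{\left(-15,10 \right)} = \left(- \frac{268}{77} + 2\right) \left(-2 - 15\right) = \left(\left(-268\right) \frac{1}{77} + 2\right) \left(-17\right) = \left(- \frac{268}{77} + 2\right) \left(-17\right) = \left(- \frac{114}{77}\right) \left(-17\right) = \frac{1938}{77}$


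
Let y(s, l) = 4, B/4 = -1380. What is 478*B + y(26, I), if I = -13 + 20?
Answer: -2638556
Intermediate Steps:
B = -5520 (B = 4*(-1380) = -5520)
I = 7
478*B + y(26, I) = 478*(-5520) + 4 = -2638560 + 4 = -2638556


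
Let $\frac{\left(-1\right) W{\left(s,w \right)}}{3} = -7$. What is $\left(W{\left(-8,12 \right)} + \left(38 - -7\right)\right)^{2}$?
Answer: $4356$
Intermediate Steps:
$W{\left(s,w \right)} = 21$ ($W{\left(s,w \right)} = \left(-3\right) \left(-7\right) = 21$)
$\left(W{\left(-8,12 \right)} + \left(38 - -7\right)\right)^{2} = \left(21 + \left(38 - -7\right)\right)^{2} = \left(21 + \left(38 + 7\right)\right)^{2} = \left(21 + 45\right)^{2} = 66^{2} = 4356$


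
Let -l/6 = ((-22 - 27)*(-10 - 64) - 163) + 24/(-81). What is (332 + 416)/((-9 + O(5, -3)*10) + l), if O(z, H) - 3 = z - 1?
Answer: -6732/186437 ≈ -0.036109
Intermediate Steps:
O(z, H) = 2 + z (O(z, H) = 3 + (z - 1) = 3 + (-1 + z) = 2 + z)
l = -186986/9 (l = -6*(((-22 - 27)*(-10 - 64) - 163) + 24/(-81)) = -6*((-49*(-74) - 163) + 24*(-1/81)) = -6*((3626 - 163) - 8/27) = -6*(3463 - 8/27) = -6*93493/27 = -186986/9 ≈ -20776.)
(332 + 416)/((-9 + O(5, -3)*10) + l) = (332 + 416)/((-9 + (2 + 5)*10) - 186986/9) = 748/((-9 + 7*10) - 186986/9) = 748/((-9 + 70) - 186986/9) = 748/(61 - 186986/9) = 748/(-186437/9) = 748*(-9/186437) = -6732/186437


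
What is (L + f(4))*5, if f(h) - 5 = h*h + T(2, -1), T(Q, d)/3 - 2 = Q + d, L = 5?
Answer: 175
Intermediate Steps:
T(Q, d) = 6 + 3*Q + 3*d (T(Q, d) = 6 + 3*(Q + d) = 6 + (3*Q + 3*d) = 6 + 3*Q + 3*d)
f(h) = 14 + h**2 (f(h) = 5 + (h*h + (6 + 3*2 + 3*(-1))) = 5 + (h**2 + (6 + 6 - 3)) = 5 + (h**2 + 9) = 5 + (9 + h**2) = 14 + h**2)
(L + f(4))*5 = (5 + (14 + 4**2))*5 = (5 + (14 + 16))*5 = (5 + 30)*5 = 35*5 = 175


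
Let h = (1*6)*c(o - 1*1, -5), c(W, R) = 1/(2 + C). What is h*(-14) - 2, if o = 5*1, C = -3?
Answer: 82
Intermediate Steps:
o = 5
c(W, R) = -1 (c(W, R) = 1/(2 - 3) = 1/(-1) = -1)
h = -6 (h = (1*6)*(-1) = 6*(-1) = -6)
h*(-14) - 2 = -6*(-14) - 2 = 84 - 2 = 82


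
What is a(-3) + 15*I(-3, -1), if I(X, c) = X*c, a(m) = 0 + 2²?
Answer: 49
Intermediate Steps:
a(m) = 4 (a(m) = 0 + 4 = 4)
a(-3) + 15*I(-3, -1) = 4 + 15*(-3*(-1)) = 4 + 15*3 = 4 + 45 = 49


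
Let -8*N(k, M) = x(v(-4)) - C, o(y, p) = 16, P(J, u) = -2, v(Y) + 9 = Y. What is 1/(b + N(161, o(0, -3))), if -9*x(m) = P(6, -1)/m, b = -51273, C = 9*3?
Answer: -936/47988367 ≈ -1.9505e-5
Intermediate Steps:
C = 27
v(Y) = -9 + Y
x(m) = 2/(9*m) (x(m) = -(-2)/(9*m) = 2/(9*m))
N(k, M) = 3161/936 (N(k, M) = -(2/(9*(-9 - 4)) - 1*27)/8 = -((2/9)/(-13) - 27)/8 = -((2/9)*(-1/13) - 27)/8 = -(-2/117 - 27)/8 = -1/8*(-3161/117) = 3161/936)
1/(b + N(161, o(0, -3))) = 1/(-51273 + 3161/936) = 1/(-47988367/936) = -936/47988367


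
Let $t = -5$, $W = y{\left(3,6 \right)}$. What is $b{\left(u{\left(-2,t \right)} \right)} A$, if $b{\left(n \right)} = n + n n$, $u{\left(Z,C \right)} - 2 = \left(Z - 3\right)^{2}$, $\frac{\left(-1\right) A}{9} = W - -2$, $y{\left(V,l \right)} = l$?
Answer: $-54432$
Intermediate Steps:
$W = 6$
$A = -72$ ($A = - 9 \left(6 - -2\right) = - 9 \left(6 + 2\right) = \left(-9\right) 8 = -72$)
$u{\left(Z,C \right)} = 2 + \left(-3 + Z\right)^{2}$ ($u{\left(Z,C \right)} = 2 + \left(Z - 3\right)^{2} = 2 + \left(-3 + Z\right)^{2}$)
$b{\left(n \right)} = n + n^{2}$
$b{\left(u{\left(-2,t \right)} \right)} A = \left(2 + \left(-3 - 2\right)^{2}\right) \left(1 + \left(2 + \left(-3 - 2\right)^{2}\right)\right) \left(-72\right) = \left(2 + \left(-5\right)^{2}\right) \left(1 + \left(2 + \left(-5\right)^{2}\right)\right) \left(-72\right) = \left(2 + 25\right) \left(1 + \left(2 + 25\right)\right) \left(-72\right) = 27 \left(1 + 27\right) \left(-72\right) = 27 \cdot 28 \left(-72\right) = 756 \left(-72\right) = -54432$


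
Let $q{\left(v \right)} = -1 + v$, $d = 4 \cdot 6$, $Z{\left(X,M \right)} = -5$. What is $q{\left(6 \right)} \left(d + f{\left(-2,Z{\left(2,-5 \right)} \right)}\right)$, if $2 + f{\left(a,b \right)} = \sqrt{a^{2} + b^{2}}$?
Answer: $110 + 5 \sqrt{29} \approx 136.93$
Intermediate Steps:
$d = 24$
$f{\left(a,b \right)} = -2 + \sqrt{a^{2} + b^{2}}$
$q{\left(6 \right)} \left(d + f{\left(-2,Z{\left(2,-5 \right)} \right)}\right) = \left(-1 + 6\right) \left(24 - \left(2 - \sqrt{\left(-2\right)^{2} + \left(-5\right)^{2}}\right)\right) = 5 \left(24 - \left(2 - \sqrt{4 + 25}\right)\right) = 5 \left(24 - \left(2 - \sqrt{29}\right)\right) = 5 \left(22 + \sqrt{29}\right) = 110 + 5 \sqrt{29}$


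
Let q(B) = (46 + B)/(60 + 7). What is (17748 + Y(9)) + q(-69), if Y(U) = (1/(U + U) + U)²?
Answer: 387046255/21708 ≈ 17830.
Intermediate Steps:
Y(U) = (U + 1/(2*U))² (Y(U) = (1/(2*U) + U)² = (U + 1/(2*U))²)
q(B) = 46/67 + B/67 (q(B) = (46 + B)/67 = (46 + B)*(1/67) = 46/67 + B/67)
(17748 + Y(9)) + q(-69) = (17748 + (¼)*(1 + 2*9²)²/9²) + (46/67 + (1/67)*(-69)) = (17748 + (¼)*(1/81)*(1 + 2*81)²) + (46/67 - 69/67) = (17748 + (¼)*(1/81)*(1 + 162)²) - 23/67 = (17748 + (¼)*(1/81)*163²) - 23/67 = (17748 + (¼)*(1/81)*26569) - 23/67 = (17748 + 26569/324) - 23/67 = 5776921/324 - 23/67 = 387046255/21708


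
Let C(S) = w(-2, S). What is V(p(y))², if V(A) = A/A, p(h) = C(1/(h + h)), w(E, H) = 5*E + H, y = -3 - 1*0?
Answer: 1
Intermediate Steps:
y = -3 (y = -3 + 0 = -3)
w(E, H) = H + 5*E
C(S) = -10 + S (C(S) = S + 5*(-2) = S - 10 = -10 + S)
p(h) = -10 + 1/(2*h) (p(h) = -10 + 1/(h + h) = -10 + 1/(2*h))
V(A) = 1
V(p(y))² = 1² = 1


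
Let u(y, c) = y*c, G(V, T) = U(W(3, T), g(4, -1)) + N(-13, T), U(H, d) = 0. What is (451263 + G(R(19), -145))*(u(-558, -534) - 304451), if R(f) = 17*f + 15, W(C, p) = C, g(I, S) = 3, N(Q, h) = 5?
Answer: -2923765372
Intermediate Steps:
R(f) = 15 + 17*f
G(V, T) = 5 (G(V, T) = 0 + 5 = 5)
u(y, c) = c*y
(451263 + G(R(19), -145))*(u(-558, -534) - 304451) = (451263 + 5)*(-534*(-558) - 304451) = 451268*(297972 - 304451) = 451268*(-6479) = -2923765372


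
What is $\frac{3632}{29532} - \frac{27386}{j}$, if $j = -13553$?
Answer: $\frac{214496962}{100061799} \approx 2.1436$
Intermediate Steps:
$\frac{3632}{29532} - \frac{27386}{j} = \frac{3632}{29532} - \frac{27386}{-13553} = 3632 \cdot \frac{1}{29532} - - \frac{27386}{13553} = \frac{908}{7383} + \frac{27386}{13553} = \frac{214496962}{100061799}$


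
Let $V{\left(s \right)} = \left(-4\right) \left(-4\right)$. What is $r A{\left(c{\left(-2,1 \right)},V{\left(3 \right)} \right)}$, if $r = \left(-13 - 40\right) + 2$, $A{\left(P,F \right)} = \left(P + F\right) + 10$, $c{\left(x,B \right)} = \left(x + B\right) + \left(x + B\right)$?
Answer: $-1224$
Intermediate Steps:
$V{\left(s \right)} = 16$
$c{\left(x,B \right)} = 2 B + 2 x$ ($c{\left(x,B \right)} = \left(B + x\right) + \left(B + x\right) = 2 B + 2 x$)
$A{\left(P,F \right)} = 10 + F + P$ ($A{\left(P,F \right)} = \left(F + P\right) + 10 = 10 + F + P$)
$r = -51$ ($r = -53 + 2 = -51$)
$r A{\left(c{\left(-2,1 \right)},V{\left(3 \right)} \right)} = - 51 \left(10 + 16 + \left(2 \cdot 1 + 2 \left(-2\right)\right)\right) = - 51 \left(10 + 16 + \left(2 - 4\right)\right) = - 51 \left(10 + 16 - 2\right) = \left(-51\right) 24 = -1224$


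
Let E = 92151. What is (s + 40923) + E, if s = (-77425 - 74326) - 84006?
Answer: -102683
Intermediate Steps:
s = -235757 (s = -151751 - 84006 = -235757)
(s + 40923) + E = (-235757 + 40923) + 92151 = -194834 + 92151 = -102683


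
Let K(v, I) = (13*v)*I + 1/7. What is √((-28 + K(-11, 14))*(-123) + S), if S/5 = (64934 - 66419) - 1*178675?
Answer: I*√31905251/7 ≈ 806.92*I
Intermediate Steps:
K(v, I) = ⅐ + 13*I*v (K(v, I) = 13*I*v + ⅐ = ⅐ + 13*I*v)
S = -900800 (S = 5*((64934 - 66419) - 1*178675) = 5*(-1485 - 178675) = 5*(-180160) = -900800)
√((-28 + K(-11, 14))*(-123) + S) = √((-28 + (⅐ + 13*14*(-11)))*(-123) - 900800) = √((-28 + (⅐ - 2002))*(-123) - 900800) = √((-28 - 14013/7)*(-123) - 900800) = √(-14209/7*(-123) - 900800) = √(1747707/7 - 900800) = √(-4557893/7) = I*√31905251/7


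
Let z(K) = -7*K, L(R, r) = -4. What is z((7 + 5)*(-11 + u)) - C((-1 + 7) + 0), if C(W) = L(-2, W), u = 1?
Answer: 844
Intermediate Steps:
C(W) = -4
z((7 + 5)*(-11 + u)) - C((-1 + 7) + 0) = -7*(7 + 5)*(-11 + 1) - 1*(-4) = -84*(-10) + 4 = -7*(-120) + 4 = 840 + 4 = 844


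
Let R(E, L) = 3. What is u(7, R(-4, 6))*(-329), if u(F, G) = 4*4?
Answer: -5264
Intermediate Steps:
u(F, G) = 16
u(7, R(-4, 6))*(-329) = 16*(-329) = -5264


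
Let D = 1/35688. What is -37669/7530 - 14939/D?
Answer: -4014567068629/7530 ≈ -5.3314e+8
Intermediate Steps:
D = 1/35688 ≈ 2.8021e-5
-37669/7530 - 14939/D = -37669/7530 - 14939/1/35688 = -37669*1/7530 - 14939*35688 = -37669/7530 - 533143032 = -4014567068629/7530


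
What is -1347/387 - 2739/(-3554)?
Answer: -1242415/458466 ≈ -2.7099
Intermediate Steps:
-1347/387 - 2739/(-3554) = -1347*1/387 - 2739*(-1/3554) = -449/129 + 2739/3554 = -1242415/458466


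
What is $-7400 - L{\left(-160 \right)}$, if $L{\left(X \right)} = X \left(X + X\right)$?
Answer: $-58600$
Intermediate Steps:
$L{\left(X \right)} = 2 X^{2}$ ($L{\left(X \right)} = X 2 X = 2 X^{2}$)
$-7400 - L{\left(-160 \right)} = -7400 - 2 \left(-160\right)^{2} = -7400 - 2 \cdot 25600 = -7400 - 51200 = -58600$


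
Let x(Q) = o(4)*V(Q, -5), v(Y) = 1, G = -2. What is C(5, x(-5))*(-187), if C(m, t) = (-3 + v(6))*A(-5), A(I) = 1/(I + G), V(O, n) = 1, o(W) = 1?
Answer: -374/7 ≈ -53.429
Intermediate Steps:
x(Q) = 1 (x(Q) = 1*1 = 1)
A(I) = 1/(-2 + I) (A(I) = 1/(I - 2) = 1/(-2 + I))
C(m, t) = 2/7 (C(m, t) = (-3 + 1)/(-2 - 5) = -2/(-7) = -2*(-1/7) = 2/7)
C(5, x(-5))*(-187) = (2/7)*(-187) = -374/7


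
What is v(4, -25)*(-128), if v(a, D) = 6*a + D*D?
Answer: -83072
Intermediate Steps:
v(a, D) = D² + 6*a (v(a, D) = 6*a + D² = D² + 6*a)
v(4, -25)*(-128) = ((-25)² + 6*4)*(-128) = (625 + 24)*(-128) = 649*(-128) = -83072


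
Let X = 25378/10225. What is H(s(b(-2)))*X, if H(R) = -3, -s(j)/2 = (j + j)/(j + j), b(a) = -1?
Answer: -76134/10225 ≈ -7.4459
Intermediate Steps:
s(j) = -2 (s(j) = -2*(j + j)/(j + j) = -2*2*j/(2*j) = -2*2*j*1/(2*j) = -2*1 = -2)
X = 25378/10225 (X = 25378*(1/10225) = 25378/10225 ≈ 2.4820)
H(s(b(-2)))*X = -3*25378/10225 = -76134/10225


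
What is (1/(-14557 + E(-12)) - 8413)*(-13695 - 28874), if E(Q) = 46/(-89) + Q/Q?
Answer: 463972045392051/1295530 ≈ 3.5813e+8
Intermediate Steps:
E(Q) = 43/89 (E(Q) = 46*(-1/89) + 1 = -46/89 + 1 = 43/89)
(1/(-14557 + E(-12)) - 8413)*(-13695 - 28874) = (1/(-14557 + 43/89) - 8413)*(-13695 - 28874) = (1/(-1295530/89) - 8413)*(-42569) = (-89/1295530 - 8413)*(-42569) = -10899293979/1295530*(-42569) = 463972045392051/1295530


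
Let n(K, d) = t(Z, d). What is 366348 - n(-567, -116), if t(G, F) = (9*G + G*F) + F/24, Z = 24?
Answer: 2213525/6 ≈ 3.6892e+5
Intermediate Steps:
t(G, F) = 9*G + F/24 + F*G (t(G, F) = (9*G + F*G) + F*(1/24) = (9*G + F*G) + F/24 = 9*G + F/24 + F*G)
n(K, d) = 216 + 577*d/24 (n(K, d) = 9*24 + d/24 + d*24 = 216 + d/24 + 24*d = 216 + 577*d/24)
366348 - n(-567, -116) = 366348 - (216 + (577/24)*(-116)) = 366348 - (216 - 16733/6) = 366348 - 1*(-15437/6) = 366348 + 15437/6 = 2213525/6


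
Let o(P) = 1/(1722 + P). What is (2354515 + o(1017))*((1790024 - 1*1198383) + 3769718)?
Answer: 28126476528500374/2739 ≈ 1.0269e+13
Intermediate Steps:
(2354515 + o(1017))*((1790024 - 1*1198383) + 3769718) = (2354515 + 1/(1722 + 1017))*((1790024 - 1*1198383) + 3769718) = (2354515 + 1/2739)*((1790024 - 1198383) + 3769718) = (2354515 + 1/2739)*(591641 + 3769718) = (6449016586/2739)*4361359 = 28126476528500374/2739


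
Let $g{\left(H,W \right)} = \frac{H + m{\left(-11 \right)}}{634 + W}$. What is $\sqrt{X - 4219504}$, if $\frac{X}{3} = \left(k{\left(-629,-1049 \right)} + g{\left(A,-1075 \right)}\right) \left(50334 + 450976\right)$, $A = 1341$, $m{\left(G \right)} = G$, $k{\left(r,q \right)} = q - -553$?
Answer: $\frac{2 i \sqrt{83206165161}}{21} \approx 27472.0 i$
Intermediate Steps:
$k{\left(r,q \right)} = 553 + q$ ($k{\left(r,q \right)} = q + 553 = 553 + q$)
$g{\left(H,W \right)} = \frac{-11 + H}{634 + W}$ ($g{\left(H,W \right)} = \frac{H - 11}{634 + W} = \frac{-11 + H}{634 + W}$)
$X = - \frac{15760183780}{21}$ ($X = 3 \left(\left(553 - 1049\right) + \frac{-11 + 1341}{634 - 1075}\right) \left(50334 + 450976\right) = 3 \left(-496 + \frac{1}{-441} \cdot 1330\right) 501310 = 3 \left(-496 - \frac{190}{63}\right) 501310 = 3 \left(\left(- \frac{31438}{63}\right) 501310\right) = 3 \left(- \frac{15760183780}{63}\right) = - \frac{15760183780}{21} \approx -7.5048 \cdot 10^{8}$)
$\sqrt{X - 4219504} = \sqrt{- \frac{15760183780}{21} - 4219504} = \sqrt{- \frac{15848793364}{21}} = \frac{2 i \sqrt{83206165161}}{21}$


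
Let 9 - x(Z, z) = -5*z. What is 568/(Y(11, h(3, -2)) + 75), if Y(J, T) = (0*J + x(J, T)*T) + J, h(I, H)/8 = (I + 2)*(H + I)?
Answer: 284/4223 ≈ 0.067251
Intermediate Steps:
x(Z, z) = 9 + 5*z (x(Z, z) = 9 - (-5)*z = 9 + 5*z)
h(I, H) = 8*(2 + I)*(H + I) (h(I, H) = 8*((I + 2)*(H + I)) = 8*((2 + I)*(H + I)) = 8*(2 + I)*(H + I))
Y(J, T) = J + T*(9 + 5*T) (Y(J, T) = (0*J + (9 + 5*T)*T) + J = (0 + T*(9 + 5*T)) + J = T*(9 + 5*T) + J = J + T*(9 + 5*T))
568/(Y(11, h(3, -2)) + 75) = 568/((11 + (8*3**2 + 16*(-2) + 16*3 + 8*(-2)*3)*(9 + 5*(8*3**2 + 16*(-2) + 16*3 + 8*(-2)*3))) + 75) = 568/((11 + (8*9 - 32 + 48 - 48)*(9 + 5*(8*9 - 32 + 48 - 48))) + 75) = 568/((11 + (72 - 32 + 48 - 48)*(9 + 5*(72 - 32 + 48 - 48))) + 75) = 568/((11 + 40*(9 + 5*40)) + 75) = 568/((11 + 40*(9 + 200)) + 75) = 568/((11 + 40*209) + 75) = 568/((11 + 8360) + 75) = 568/(8371 + 75) = 568/8446 = 568*(1/8446) = 284/4223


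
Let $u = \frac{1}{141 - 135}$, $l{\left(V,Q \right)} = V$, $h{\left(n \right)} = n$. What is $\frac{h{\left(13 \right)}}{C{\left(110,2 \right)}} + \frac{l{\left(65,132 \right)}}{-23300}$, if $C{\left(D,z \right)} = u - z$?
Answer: $- \frac{363623}{51260} \approx -7.0937$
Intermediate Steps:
$u = \frac{1}{6} \approx 0.16667$
$C{\left(D,z \right)} = \frac{1}{6} - z$
$\frac{h{\left(13 \right)}}{C{\left(110,2 \right)}} + \frac{l{\left(65,132 \right)}}{-23300} = \frac{13}{\frac{1}{6} - 2} + \frac{65}{-23300} = \frac{13}{\frac{1}{6} - 2} + 65 \left(- \frac{1}{23300}\right) = \frac{13}{- \frac{11}{6}} - \frac{13}{4660} = 13 \left(- \frac{6}{11}\right) - \frac{13}{4660} = - \frac{78}{11} - \frac{13}{4660} = - \frac{363623}{51260}$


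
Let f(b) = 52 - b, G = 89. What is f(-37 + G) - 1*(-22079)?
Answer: 22079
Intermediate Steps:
f(-37 + G) - 1*(-22079) = (52 - (-37 + 89)) - 1*(-22079) = (52 - 1*52) + 22079 = (52 - 52) + 22079 = 0 + 22079 = 22079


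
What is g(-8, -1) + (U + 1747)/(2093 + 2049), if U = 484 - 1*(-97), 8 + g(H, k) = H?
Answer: -31972/2071 ≈ -15.438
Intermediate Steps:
g(H, k) = -8 + H
U = 581 (U = 484 + 97 = 581)
g(-8, -1) + (U + 1747)/(2093 + 2049) = (-8 - 8) + (581 + 1747)/(2093 + 2049) = -16 + 2328/4142 = -16 + 2328*(1/4142) = -16 + 1164/2071 = -31972/2071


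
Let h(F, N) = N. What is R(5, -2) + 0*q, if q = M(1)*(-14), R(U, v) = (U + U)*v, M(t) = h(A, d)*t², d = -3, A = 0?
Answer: -20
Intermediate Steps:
M(t) = -3*t²
R(U, v) = 2*U*v (R(U, v) = (2*U)*v = 2*U*v)
q = 42 (q = -3*1²*(-14) = -3*1*(-14) = -3*(-14) = 42)
R(5, -2) + 0*q = 2*5*(-2) + 0*42 = -20 + 0 = -20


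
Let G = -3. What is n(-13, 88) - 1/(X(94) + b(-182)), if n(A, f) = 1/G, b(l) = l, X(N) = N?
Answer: -85/264 ≈ -0.32197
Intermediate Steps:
n(A, f) = -⅓ (n(A, f) = 1/(-3) = -⅓)
n(-13, 88) - 1/(X(94) + b(-182)) = -⅓ - 1/(94 - 182) = -⅓ - 1/(-88) = -⅓ - 1*(-1/88) = -⅓ + 1/88 = -85/264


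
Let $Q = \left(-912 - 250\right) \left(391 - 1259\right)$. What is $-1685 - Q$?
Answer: $-1010301$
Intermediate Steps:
$Q = 1008616$ ($Q = \left(-1162\right) \left(-868\right) = 1008616$)
$-1685 - Q = -1685 - 1008616 = -1010301$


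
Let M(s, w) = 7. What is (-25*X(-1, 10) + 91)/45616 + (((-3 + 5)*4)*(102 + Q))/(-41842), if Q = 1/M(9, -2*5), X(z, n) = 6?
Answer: -139102133/6680326352 ≈ -0.020823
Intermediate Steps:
Q = 1/7 ≈ 0.14286
(-25*X(-1, 10) + 91)/45616 + (((-3 + 5)*4)*(102 + Q))/(-41842) = (-25*6 + 91)/45616 + (((-3 + 5)*4)*(102 + 1/7))/(-41842) = (-150 + 91)*(1/45616) + ((2*4)*(715/7))*(-1/41842) = -59*1/45616 + (8*(715/7))*(-1/41842) = -59/45616 + (5720/7)*(-1/41842) = -59/45616 - 2860/146447 = -139102133/6680326352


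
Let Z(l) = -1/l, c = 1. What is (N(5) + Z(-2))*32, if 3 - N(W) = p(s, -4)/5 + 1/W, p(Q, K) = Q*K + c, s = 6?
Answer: 1264/5 ≈ 252.80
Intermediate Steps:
p(Q, K) = 1 + K*Q (p(Q, K) = Q*K + 1 = K*Q + 1 = 1 + K*Q)
N(W) = 38/5 - 1/W (N(W) = 3 - ((1 - 4*6)/5 + 1/W) = 3 - ((1 - 24)*(⅕) + 1/W) = 3 - (-23*⅕ + 1/W) = 3 - (-23/5 + 1/W) = 3 + (23/5 - 1/W) = 38/5 - 1/W)
(N(5) + Z(-2))*32 = ((38/5 - 1/5) - 1/(-2))*32 = ((38/5 - 1*⅕) - 1*(-½))*32 = ((38/5 - ⅕) + ½)*32 = (37/5 + ½)*32 = (79/10)*32 = 1264/5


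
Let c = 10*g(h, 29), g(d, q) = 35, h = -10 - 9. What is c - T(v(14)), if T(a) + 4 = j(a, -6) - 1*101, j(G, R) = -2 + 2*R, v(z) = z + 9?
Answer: 469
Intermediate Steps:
v(z) = 9 + z
h = -19
T(a) = -119 (T(a) = -4 + ((-2 + 2*(-6)) - 1*101) = -4 + ((-2 - 12) - 101) = -4 + (-14 - 101) = -4 - 115 = -119)
c = 350 (c = 10*35 = 350)
c - T(v(14)) = 350 - 1*(-119) = 350 + 119 = 469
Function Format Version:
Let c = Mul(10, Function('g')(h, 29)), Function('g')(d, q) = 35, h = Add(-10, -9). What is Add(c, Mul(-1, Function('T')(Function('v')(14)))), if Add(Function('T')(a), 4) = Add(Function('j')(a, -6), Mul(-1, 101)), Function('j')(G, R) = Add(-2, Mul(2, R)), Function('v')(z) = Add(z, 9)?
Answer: 469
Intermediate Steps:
Function('v')(z) = Add(9, z)
h = -19
Function('T')(a) = -119 (Function('T')(a) = Add(-4, Add(Add(-2, Mul(2, -6)), Mul(-1, 101))) = Add(-4, Add(Add(-2, -12), -101)) = Add(-4, Add(-14, -101)) = Add(-4, -115) = -119)
c = 350 (c = Mul(10, 35) = 350)
Add(c, Mul(-1, Function('T')(Function('v')(14)))) = Add(350, Mul(-1, -119)) = Add(350, 119) = 469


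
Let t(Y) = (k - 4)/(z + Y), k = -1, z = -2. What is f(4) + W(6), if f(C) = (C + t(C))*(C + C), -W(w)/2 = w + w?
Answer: -12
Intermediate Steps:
t(Y) = -5/(-2 + Y) (t(Y) = (-1 - 4)/(-2 + Y) = -5/(-2 + Y))
W(w) = -4*w (W(w) = -2*(w + w) = -4*w)
f(C) = 2*C*(C - 5/(-2 + C)) (f(C) = (C - 5/(-2 + C))*(C + C) = (C - 5/(-2 + C))*(2*C) = 2*C*(C - 5/(-2 + C)))
f(4) + W(6) = 2*4*(-5 + 4*(-2 + 4))/(-2 + 4) - 4*6 = 2*4*(-5 + 4*2)/2 - 24 = 2*4*(1/2)*(-5 + 8) - 24 = 2*4*(1/2)*3 - 24 = 12 - 24 = -12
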